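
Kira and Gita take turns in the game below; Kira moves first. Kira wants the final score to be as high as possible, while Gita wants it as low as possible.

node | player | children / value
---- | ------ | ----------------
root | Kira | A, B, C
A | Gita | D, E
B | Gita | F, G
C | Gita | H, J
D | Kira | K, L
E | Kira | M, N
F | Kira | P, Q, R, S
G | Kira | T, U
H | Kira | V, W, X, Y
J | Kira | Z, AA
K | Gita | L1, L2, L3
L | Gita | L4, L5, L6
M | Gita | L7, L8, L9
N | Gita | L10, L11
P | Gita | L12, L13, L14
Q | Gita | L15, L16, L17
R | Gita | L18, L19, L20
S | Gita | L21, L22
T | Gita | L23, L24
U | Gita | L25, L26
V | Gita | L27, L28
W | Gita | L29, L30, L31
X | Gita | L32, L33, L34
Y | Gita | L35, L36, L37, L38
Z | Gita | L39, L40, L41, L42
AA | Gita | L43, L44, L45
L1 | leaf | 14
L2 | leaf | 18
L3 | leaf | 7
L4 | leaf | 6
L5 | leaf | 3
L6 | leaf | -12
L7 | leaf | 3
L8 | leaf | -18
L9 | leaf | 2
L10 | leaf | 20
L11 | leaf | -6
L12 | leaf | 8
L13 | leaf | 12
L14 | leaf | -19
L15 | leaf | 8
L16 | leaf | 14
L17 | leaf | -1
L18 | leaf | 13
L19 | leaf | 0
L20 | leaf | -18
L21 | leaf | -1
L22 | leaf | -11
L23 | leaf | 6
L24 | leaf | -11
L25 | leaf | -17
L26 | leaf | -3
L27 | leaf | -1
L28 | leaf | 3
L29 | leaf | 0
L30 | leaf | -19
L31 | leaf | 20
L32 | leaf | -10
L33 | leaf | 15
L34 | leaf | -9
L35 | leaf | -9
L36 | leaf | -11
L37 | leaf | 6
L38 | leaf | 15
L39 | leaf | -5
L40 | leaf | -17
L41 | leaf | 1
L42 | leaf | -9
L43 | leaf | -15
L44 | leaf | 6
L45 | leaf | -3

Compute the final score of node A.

-6

K (Gita): min(14, 18, 7) = 7
L (Gita): min(6, 3, -12) = -12
D (Kira): max(7, -12) = 7
M (Gita): min(3, -18, 2) = -18
N (Gita): min(20, -6) = -6
E (Kira): max(-18, -6) = -6
A (Gita): min(7, -6) = -6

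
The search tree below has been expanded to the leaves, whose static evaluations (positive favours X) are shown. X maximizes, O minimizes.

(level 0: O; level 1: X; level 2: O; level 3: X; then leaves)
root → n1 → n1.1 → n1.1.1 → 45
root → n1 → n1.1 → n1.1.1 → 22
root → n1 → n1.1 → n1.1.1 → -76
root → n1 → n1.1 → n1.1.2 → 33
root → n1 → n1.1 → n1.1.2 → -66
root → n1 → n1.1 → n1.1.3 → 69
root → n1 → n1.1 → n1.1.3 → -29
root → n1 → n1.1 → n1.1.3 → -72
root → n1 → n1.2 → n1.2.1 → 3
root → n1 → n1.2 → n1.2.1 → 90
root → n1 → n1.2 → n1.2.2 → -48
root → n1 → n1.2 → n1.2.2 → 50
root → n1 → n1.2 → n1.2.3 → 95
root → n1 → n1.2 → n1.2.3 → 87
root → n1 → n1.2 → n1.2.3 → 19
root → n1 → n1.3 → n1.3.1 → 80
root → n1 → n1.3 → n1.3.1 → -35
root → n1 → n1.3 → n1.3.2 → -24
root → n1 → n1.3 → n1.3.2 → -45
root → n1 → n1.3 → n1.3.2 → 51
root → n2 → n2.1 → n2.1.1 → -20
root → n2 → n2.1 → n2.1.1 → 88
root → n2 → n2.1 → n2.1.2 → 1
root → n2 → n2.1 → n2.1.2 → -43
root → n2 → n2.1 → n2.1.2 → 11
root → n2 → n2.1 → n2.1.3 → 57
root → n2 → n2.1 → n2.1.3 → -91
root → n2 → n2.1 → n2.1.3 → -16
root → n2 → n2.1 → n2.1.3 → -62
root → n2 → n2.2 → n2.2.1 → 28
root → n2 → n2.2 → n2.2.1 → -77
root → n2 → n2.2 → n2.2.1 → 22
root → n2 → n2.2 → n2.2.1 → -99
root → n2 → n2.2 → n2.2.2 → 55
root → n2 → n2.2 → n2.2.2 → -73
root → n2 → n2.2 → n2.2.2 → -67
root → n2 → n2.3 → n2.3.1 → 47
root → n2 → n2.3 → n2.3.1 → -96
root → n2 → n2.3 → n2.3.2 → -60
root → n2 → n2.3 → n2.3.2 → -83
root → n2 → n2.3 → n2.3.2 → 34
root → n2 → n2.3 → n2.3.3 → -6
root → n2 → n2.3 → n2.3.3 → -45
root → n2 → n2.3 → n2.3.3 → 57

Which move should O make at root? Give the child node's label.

n2

n1.1.1 (X): max(45, 22, -76) = 45
n1.1.2 (X): max(33, -66) = 33
n1.1.3 (X): max(69, -29, -72) = 69
n1.1 (O): min(45, 33, 69) = 33
n1.2.1 (X): max(3, 90) = 90
n1.2.2 (X): max(-48, 50) = 50
n1.2.3 (X): max(95, 87, 19) = 95
n1.2 (O): min(90, 50, 95) = 50
n1.3.1 (X): max(80, -35) = 80
n1.3.2 (X): max(-24, -45, 51) = 51
n1.3 (O): min(80, 51) = 51
n1 (X): max(33, 50, 51) = 51
n2.1.1 (X): max(-20, 88) = 88
n2.1.2 (X): max(1, -43, 11) = 11
n2.1.3 (X): max(57, -91, -16, -62) = 57
n2.1 (O): min(88, 11, 57) = 11
n2.2.1 (X): max(28, -77, 22, -99) = 28
n2.2.2 (X): max(55, -73, -67) = 55
n2.2 (O): min(28, 55) = 28
n2.3.1 (X): max(47, -96) = 47
n2.3.2 (X): max(-60, -83, 34) = 34
n2.3.3 (X): max(-6, -45, 57) = 57
n2.3 (O): min(47, 34, 57) = 34
n2 (X): max(11, 28, 34) = 34
root (O): min(51, 34) = 34
O at root wants the lowest of {n1=51, n2=34}, so chooses n2.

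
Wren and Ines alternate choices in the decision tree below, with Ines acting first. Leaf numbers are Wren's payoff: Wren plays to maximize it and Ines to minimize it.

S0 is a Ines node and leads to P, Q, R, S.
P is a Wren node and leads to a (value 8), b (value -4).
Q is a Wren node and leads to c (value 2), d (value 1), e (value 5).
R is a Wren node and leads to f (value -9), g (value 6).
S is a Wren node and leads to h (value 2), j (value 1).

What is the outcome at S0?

2

P (Wren): max(8, -4) = 8
Q (Wren): max(2, 1, 5) = 5
R (Wren): max(-9, 6) = 6
S (Wren): max(2, 1) = 2
S0 (Ines): min(8, 5, 6, 2) = 2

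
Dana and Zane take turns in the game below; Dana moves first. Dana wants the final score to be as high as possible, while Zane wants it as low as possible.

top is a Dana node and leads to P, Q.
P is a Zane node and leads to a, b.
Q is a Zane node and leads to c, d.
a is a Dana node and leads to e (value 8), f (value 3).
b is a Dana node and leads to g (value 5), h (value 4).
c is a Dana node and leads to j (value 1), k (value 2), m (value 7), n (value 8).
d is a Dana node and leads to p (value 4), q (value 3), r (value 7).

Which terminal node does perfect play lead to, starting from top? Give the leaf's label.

r

a (Dana): max(8, 3) = 8
b (Dana): max(5, 4) = 5
P (Zane): min(8, 5) = 5
c (Dana): max(1, 2, 7, 8) = 8
d (Dana): max(4, 3, 7) = 7
Q (Zane): min(8, 7) = 7
top (Dana): max(5, 7) = 7
At top, Dana picks Q (highest: 7).
At Q, Zane picks d (lowest: 7).
At d, Dana picks r (highest: 7).
Terminal value 7.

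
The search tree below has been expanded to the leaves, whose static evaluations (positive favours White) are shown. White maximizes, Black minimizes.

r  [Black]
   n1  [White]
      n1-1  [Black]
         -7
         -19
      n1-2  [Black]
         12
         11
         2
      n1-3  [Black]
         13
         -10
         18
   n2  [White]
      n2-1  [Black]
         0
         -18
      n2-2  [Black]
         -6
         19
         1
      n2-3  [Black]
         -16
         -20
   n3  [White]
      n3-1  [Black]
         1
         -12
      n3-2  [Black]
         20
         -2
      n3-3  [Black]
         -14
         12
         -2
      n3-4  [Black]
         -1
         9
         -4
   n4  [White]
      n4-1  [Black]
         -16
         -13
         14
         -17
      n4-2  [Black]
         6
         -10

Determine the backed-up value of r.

n1-1 (Black): min(-7, -19) = -19
n1-2 (Black): min(12, 11, 2) = 2
n1-3 (Black): min(13, -10, 18) = -10
n1 (White): max(-19, 2, -10) = 2
n2-1 (Black): min(0, -18) = -18
n2-2 (Black): min(-6, 19, 1) = -6
n2-3 (Black): min(-16, -20) = -20
n2 (White): max(-18, -6, -20) = -6
n3-1 (Black): min(1, -12) = -12
n3-2 (Black): min(20, -2) = -2
n3-3 (Black): min(-14, 12, -2) = -14
n3-4 (Black): min(-1, 9, -4) = -4
n3 (White): max(-12, -2, -14, -4) = -2
n4-1 (Black): min(-16, -13, 14, -17) = -17
n4-2 (Black): min(6, -10) = -10
n4 (White): max(-17, -10) = -10
r (Black): min(2, -6, -2, -10) = -10

-10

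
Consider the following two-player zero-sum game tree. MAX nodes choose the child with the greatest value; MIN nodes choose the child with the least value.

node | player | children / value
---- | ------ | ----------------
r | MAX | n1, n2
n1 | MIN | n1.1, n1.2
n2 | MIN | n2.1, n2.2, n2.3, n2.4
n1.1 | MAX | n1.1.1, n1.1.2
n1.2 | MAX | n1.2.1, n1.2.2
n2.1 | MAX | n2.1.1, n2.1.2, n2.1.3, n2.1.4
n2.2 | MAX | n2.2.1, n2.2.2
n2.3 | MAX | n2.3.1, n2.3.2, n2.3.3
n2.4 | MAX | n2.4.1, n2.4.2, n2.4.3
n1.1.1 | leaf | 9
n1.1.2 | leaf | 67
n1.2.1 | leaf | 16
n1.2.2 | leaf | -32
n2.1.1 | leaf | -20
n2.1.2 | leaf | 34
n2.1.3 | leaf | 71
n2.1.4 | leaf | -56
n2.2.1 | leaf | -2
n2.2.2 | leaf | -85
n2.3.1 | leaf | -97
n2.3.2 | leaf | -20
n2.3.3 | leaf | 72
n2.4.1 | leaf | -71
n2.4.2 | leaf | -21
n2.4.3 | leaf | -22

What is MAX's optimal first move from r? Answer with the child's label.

n1

n1.1 (MAX): max(9, 67) = 67
n1.2 (MAX): max(16, -32) = 16
n1 (MIN): min(67, 16) = 16
n2.1 (MAX): max(-20, 34, 71, -56) = 71
n2.2 (MAX): max(-2, -85) = -2
n2.3 (MAX): max(-97, -20, 72) = 72
n2.4 (MAX): max(-71, -21, -22) = -21
n2 (MIN): min(71, -2, 72, -21) = -21
r (MAX): max(16, -21) = 16
MAX at r wants the highest of {n1=16, n2=-21}, so chooses n1.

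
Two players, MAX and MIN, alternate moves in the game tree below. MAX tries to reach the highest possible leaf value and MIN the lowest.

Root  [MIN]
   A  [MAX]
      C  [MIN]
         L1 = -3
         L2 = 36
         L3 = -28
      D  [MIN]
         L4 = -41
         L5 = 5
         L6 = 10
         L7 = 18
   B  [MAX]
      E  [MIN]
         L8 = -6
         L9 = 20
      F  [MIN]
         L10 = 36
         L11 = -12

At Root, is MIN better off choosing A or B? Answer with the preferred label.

A

C (MIN): min(-3, 36, -28) = -28
D (MIN): min(-41, 5, 10, 18) = -41
A (MAX): max(-28, -41) = -28
E (MIN): min(-6, 20) = -6
F (MIN): min(36, -12) = -12
B (MAX): max(-6, -12) = -6
MIN prefers the lower value; A=-28, B=-6. A is better since -28 < -6.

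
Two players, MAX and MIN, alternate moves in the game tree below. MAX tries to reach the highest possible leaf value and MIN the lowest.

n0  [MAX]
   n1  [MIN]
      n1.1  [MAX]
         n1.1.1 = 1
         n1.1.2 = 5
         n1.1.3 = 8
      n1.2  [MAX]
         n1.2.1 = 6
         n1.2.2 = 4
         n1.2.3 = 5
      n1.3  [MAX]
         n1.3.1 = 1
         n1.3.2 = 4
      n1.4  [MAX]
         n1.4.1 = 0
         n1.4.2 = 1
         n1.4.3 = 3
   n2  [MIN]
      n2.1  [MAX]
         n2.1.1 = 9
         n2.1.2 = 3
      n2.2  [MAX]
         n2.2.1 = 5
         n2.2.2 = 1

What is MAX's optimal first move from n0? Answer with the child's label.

n2

n1.1 (MAX): max(1, 5, 8) = 8
n1.2 (MAX): max(6, 4, 5) = 6
n1.3 (MAX): max(1, 4) = 4
n1.4 (MAX): max(0, 1, 3) = 3
n1 (MIN): min(8, 6, 4, 3) = 3
n2.1 (MAX): max(9, 3) = 9
n2.2 (MAX): max(5, 1) = 5
n2 (MIN): min(9, 5) = 5
n0 (MAX): max(3, 5) = 5
MAX at n0 wants the highest of {n1=3, n2=5}, so chooses n2.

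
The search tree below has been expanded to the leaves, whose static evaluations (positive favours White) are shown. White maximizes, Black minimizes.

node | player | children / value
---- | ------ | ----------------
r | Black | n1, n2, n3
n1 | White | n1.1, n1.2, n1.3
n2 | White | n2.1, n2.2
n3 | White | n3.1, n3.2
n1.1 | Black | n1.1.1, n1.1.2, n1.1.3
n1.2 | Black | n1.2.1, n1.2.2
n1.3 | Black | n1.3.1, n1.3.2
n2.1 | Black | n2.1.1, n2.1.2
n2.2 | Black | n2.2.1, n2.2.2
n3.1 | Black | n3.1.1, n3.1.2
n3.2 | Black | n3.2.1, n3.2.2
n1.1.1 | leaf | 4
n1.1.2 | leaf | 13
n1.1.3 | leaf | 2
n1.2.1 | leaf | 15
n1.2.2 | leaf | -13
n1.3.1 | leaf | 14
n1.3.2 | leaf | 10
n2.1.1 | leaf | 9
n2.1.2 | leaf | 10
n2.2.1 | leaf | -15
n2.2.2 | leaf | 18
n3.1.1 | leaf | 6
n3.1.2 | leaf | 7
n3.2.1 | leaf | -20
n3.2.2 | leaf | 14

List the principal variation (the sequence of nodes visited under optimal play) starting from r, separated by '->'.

r -> n3 -> n3.1 -> n3.1.1

n1.1 (Black): min(4, 13, 2) = 2
n1.2 (Black): min(15, -13) = -13
n1.3 (Black): min(14, 10) = 10
n1 (White): max(2, -13, 10) = 10
n2.1 (Black): min(9, 10) = 9
n2.2 (Black): min(-15, 18) = -15
n2 (White): max(9, -15) = 9
n3.1 (Black): min(6, 7) = 6
n3.2 (Black): min(-20, 14) = -20
n3 (White): max(6, -20) = 6
r (Black): min(10, 9, 6) = 6
At r, Black picks n3 (lowest: 6).
At n3, White picks n3.1 (highest: 6).
At n3.1, Black picks n3.1.1 (lowest: 6).
Terminal value 6.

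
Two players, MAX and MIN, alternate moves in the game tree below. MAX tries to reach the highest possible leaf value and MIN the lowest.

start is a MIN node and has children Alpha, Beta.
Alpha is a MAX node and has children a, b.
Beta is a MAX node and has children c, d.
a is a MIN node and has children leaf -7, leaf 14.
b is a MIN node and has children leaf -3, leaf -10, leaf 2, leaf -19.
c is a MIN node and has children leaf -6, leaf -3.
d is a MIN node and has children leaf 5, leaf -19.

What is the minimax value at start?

a (MIN): min(-7, 14) = -7
b (MIN): min(-3, -10, 2, -19) = -19
Alpha (MAX): max(-7, -19) = -7
c (MIN): min(-6, -3) = -6
d (MIN): min(5, -19) = -19
Beta (MAX): max(-6, -19) = -6
start (MIN): min(-7, -6) = -7

-7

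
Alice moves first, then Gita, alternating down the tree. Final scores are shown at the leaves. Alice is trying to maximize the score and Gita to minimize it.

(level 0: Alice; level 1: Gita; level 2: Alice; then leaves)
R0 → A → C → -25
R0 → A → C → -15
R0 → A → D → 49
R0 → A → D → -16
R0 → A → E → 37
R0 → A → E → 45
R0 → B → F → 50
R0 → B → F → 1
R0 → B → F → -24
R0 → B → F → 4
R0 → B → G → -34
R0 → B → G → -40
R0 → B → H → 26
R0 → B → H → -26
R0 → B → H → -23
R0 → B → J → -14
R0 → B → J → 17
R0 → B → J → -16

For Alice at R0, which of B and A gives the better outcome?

F (Alice): max(50, 1, -24, 4) = 50
G (Alice): max(-34, -40) = -34
H (Alice): max(26, -26, -23) = 26
J (Alice): max(-14, 17, -16) = 17
B (Gita): min(50, -34, 26, 17) = -34
C (Alice): max(-25, -15) = -15
D (Alice): max(49, -16) = 49
E (Alice): max(37, 45) = 45
A (Gita): min(-15, 49, 45) = -15
Alice prefers the higher value; B=-34, A=-15. A is better since -15 > -34.

A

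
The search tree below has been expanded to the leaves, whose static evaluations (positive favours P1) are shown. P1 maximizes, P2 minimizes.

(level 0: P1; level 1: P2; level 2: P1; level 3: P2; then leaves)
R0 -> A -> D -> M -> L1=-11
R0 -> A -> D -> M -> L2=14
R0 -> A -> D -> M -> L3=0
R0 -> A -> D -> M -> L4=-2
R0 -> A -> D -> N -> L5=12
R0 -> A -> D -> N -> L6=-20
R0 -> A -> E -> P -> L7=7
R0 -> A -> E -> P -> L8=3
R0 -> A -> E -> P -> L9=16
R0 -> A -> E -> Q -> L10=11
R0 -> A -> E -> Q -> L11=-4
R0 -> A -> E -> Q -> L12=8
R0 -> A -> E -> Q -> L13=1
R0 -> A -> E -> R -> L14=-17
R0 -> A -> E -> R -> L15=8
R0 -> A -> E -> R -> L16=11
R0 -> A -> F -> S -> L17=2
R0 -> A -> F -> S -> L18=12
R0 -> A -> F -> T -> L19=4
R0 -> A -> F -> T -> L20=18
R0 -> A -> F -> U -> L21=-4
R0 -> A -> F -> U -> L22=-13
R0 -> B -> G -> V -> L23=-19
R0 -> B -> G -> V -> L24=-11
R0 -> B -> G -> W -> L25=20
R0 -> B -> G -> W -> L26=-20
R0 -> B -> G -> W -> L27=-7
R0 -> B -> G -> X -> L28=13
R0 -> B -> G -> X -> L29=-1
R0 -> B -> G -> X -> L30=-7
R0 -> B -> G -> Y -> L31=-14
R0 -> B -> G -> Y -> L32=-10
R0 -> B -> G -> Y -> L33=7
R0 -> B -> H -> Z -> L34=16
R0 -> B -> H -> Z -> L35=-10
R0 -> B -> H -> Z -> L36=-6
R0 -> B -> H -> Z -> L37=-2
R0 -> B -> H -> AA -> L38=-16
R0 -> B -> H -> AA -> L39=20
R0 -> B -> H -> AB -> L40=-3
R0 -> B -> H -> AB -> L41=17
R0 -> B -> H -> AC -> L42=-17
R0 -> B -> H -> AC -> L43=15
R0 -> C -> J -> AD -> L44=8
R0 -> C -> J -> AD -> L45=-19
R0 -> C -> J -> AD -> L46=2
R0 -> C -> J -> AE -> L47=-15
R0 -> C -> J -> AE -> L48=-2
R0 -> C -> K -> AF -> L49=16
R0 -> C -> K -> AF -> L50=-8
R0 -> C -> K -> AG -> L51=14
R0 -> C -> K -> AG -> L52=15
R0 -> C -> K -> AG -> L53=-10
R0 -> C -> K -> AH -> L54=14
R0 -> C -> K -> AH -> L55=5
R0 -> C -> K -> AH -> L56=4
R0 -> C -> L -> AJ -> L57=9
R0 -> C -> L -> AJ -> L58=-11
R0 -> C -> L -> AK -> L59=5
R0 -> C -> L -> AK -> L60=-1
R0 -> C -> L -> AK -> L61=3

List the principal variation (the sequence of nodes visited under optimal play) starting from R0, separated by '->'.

M (P2): min(-11, 14, 0, -2) = -11
N (P2): min(12, -20) = -20
D (P1): max(-11, -20) = -11
P (P2): min(7, 3, 16) = 3
Q (P2): min(11, -4, 8, 1) = -4
R (P2): min(-17, 8, 11) = -17
E (P1): max(3, -4, -17) = 3
S (P2): min(2, 12) = 2
T (P2): min(4, 18) = 4
U (P2): min(-4, -13) = -13
F (P1): max(2, 4, -13) = 4
A (P2): min(-11, 3, 4) = -11
V (P2): min(-19, -11) = -19
W (P2): min(20, -20, -7) = -20
X (P2): min(13, -1, -7) = -7
Y (P2): min(-14, -10, 7) = -14
G (P1): max(-19, -20, -7, -14) = -7
Z (P2): min(16, -10, -6, -2) = -10
AA (P2): min(-16, 20) = -16
AB (P2): min(-3, 17) = -3
AC (P2): min(-17, 15) = -17
H (P1): max(-10, -16, -3, -17) = -3
B (P2): min(-7, -3) = -7
AD (P2): min(8, -19, 2) = -19
AE (P2): min(-15, -2) = -15
J (P1): max(-19, -15) = -15
AF (P2): min(16, -8) = -8
AG (P2): min(14, 15, -10) = -10
AH (P2): min(14, 5, 4) = 4
K (P1): max(-8, -10, 4) = 4
AJ (P2): min(9, -11) = -11
AK (P2): min(5, -1, 3) = -1
L (P1): max(-11, -1) = -1
C (P2): min(-15, 4, -1) = -15
R0 (P1): max(-11, -7, -15) = -7
At R0, P1 picks B (highest: -7).
At B, P2 picks G (lowest: -7).
At G, P1 picks X (highest: -7).
At X, P2 picks L30 (lowest: -7).
Terminal value -7.

R0 -> B -> G -> X -> L30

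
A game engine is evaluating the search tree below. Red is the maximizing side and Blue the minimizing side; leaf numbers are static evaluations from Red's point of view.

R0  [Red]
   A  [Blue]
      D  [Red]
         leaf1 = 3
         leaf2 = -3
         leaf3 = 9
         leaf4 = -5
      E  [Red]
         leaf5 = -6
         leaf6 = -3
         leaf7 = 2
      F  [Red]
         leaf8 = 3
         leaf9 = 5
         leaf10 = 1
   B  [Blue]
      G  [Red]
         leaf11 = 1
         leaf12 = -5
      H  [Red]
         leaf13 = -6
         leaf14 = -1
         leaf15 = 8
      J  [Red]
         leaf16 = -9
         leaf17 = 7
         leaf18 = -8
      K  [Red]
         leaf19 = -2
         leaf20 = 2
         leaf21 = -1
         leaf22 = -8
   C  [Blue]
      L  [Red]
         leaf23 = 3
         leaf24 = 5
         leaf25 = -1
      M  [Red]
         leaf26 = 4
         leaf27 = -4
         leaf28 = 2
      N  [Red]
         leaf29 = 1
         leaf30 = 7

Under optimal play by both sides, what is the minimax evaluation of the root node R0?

4

D (Red): max(3, -3, 9, -5) = 9
E (Red): max(-6, -3, 2) = 2
F (Red): max(3, 5, 1) = 5
A (Blue): min(9, 2, 5) = 2
G (Red): max(1, -5) = 1
H (Red): max(-6, -1, 8) = 8
J (Red): max(-9, 7, -8) = 7
K (Red): max(-2, 2, -1, -8) = 2
B (Blue): min(1, 8, 7, 2) = 1
L (Red): max(3, 5, -1) = 5
M (Red): max(4, -4, 2) = 4
N (Red): max(1, 7) = 7
C (Blue): min(5, 4, 7) = 4
R0 (Red): max(2, 1, 4) = 4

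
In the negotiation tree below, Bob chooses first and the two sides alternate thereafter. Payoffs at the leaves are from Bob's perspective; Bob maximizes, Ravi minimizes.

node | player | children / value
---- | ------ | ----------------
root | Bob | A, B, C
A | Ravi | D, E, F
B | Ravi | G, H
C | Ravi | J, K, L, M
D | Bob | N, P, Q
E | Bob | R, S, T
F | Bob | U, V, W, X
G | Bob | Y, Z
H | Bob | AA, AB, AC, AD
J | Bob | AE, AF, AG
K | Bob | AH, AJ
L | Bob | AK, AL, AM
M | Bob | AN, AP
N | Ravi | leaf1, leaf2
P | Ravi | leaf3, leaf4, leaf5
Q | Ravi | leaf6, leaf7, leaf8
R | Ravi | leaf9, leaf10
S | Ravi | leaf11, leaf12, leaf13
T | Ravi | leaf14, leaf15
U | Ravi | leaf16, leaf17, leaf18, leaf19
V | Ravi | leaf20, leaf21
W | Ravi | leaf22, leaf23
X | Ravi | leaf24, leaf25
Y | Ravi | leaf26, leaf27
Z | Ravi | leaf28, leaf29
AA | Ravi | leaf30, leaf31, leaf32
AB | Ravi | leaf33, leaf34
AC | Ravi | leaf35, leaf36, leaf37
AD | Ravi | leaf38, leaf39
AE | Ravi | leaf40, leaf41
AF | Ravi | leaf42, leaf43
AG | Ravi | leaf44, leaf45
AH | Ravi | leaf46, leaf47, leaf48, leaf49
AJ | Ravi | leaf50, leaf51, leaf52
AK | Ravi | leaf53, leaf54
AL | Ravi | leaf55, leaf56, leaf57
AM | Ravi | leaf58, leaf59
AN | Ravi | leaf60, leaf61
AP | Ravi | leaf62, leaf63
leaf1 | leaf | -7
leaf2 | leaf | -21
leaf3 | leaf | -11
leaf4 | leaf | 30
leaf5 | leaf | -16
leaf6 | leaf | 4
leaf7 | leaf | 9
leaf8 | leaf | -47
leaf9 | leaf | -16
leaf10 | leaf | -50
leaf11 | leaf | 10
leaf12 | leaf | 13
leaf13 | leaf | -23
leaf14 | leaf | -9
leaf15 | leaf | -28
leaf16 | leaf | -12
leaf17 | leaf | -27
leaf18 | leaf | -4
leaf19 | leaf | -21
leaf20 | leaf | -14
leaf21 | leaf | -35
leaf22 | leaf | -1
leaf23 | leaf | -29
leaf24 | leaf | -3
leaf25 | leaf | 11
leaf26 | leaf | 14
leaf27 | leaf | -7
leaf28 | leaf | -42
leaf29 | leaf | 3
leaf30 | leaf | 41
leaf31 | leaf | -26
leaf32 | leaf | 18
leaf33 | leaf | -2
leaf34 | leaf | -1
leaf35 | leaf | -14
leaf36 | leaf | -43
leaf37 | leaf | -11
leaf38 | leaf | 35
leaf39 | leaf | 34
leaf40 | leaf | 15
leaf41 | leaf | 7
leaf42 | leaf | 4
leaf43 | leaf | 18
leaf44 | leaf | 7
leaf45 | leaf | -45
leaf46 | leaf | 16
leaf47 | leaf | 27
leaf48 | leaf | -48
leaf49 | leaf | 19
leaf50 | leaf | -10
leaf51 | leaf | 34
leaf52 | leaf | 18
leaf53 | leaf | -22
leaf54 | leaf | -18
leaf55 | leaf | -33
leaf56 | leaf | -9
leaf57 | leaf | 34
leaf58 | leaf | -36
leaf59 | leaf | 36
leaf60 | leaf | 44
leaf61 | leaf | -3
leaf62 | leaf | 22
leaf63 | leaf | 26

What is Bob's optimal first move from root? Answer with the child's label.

N (Ravi): min(-7, -21) = -21
P (Ravi): min(-11, 30, -16) = -16
Q (Ravi): min(4, 9, -47) = -47
D (Bob): max(-21, -16, -47) = -16
R (Ravi): min(-16, -50) = -50
S (Ravi): min(10, 13, -23) = -23
T (Ravi): min(-9, -28) = -28
E (Bob): max(-50, -23, -28) = -23
U (Ravi): min(-12, -27, -4, -21) = -27
V (Ravi): min(-14, -35) = -35
W (Ravi): min(-1, -29) = -29
X (Ravi): min(-3, 11) = -3
F (Bob): max(-27, -35, -29, -3) = -3
A (Ravi): min(-16, -23, -3) = -23
Y (Ravi): min(14, -7) = -7
Z (Ravi): min(-42, 3) = -42
G (Bob): max(-7, -42) = -7
AA (Ravi): min(41, -26, 18) = -26
AB (Ravi): min(-2, -1) = -2
AC (Ravi): min(-14, -43, -11) = -43
AD (Ravi): min(35, 34) = 34
H (Bob): max(-26, -2, -43, 34) = 34
B (Ravi): min(-7, 34) = -7
AE (Ravi): min(15, 7) = 7
AF (Ravi): min(4, 18) = 4
AG (Ravi): min(7, -45) = -45
J (Bob): max(7, 4, -45) = 7
AH (Ravi): min(16, 27, -48, 19) = -48
AJ (Ravi): min(-10, 34, 18) = -10
K (Bob): max(-48, -10) = -10
AK (Ravi): min(-22, -18) = -22
AL (Ravi): min(-33, -9, 34) = -33
AM (Ravi): min(-36, 36) = -36
L (Bob): max(-22, -33, -36) = -22
AN (Ravi): min(44, -3) = -3
AP (Ravi): min(22, 26) = 22
M (Bob): max(-3, 22) = 22
C (Ravi): min(7, -10, -22, 22) = -22
root (Bob): max(-23, -7, -22) = -7
Bob at root wants the highest of {A=-23, B=-7, C=-22}, so chooses B.

B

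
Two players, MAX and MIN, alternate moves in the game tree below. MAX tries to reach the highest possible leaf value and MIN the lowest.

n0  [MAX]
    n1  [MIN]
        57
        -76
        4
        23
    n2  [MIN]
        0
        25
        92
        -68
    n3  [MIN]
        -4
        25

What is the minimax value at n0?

n1 (MIN): min(57, -76, 4, 23) = -76
n2 (MIN): min(0, 25, 92, -68) = -68
n3 (MIN): min(-4, 25) = -4
n0 (MAX): max(-76, -68, -4) = -4

-4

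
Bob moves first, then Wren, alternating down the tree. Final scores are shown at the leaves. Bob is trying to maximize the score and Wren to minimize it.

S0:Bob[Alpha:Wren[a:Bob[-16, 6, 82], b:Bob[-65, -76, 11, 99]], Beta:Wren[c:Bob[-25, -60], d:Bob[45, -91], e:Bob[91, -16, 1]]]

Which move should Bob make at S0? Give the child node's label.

Alpha

a (Bob): max(-16, 6, 82) = 82
b (Bob): max(-65, -76, 11, 99) = 99
Alpha (Wren): min(82, 99) = 82
c (Bob): max(-25, -60) = -25
d (Bob): max(45, -91) = 45
e (Bob): max(91, -16, 1) = 91
Beta (Wren): min(-25, 45, 91) = -25
S0 (Bob): max(82, -25) = 82
Bob at S0 wants the highest of {Alpha=82, Beta=-25}, so chooses Alpha.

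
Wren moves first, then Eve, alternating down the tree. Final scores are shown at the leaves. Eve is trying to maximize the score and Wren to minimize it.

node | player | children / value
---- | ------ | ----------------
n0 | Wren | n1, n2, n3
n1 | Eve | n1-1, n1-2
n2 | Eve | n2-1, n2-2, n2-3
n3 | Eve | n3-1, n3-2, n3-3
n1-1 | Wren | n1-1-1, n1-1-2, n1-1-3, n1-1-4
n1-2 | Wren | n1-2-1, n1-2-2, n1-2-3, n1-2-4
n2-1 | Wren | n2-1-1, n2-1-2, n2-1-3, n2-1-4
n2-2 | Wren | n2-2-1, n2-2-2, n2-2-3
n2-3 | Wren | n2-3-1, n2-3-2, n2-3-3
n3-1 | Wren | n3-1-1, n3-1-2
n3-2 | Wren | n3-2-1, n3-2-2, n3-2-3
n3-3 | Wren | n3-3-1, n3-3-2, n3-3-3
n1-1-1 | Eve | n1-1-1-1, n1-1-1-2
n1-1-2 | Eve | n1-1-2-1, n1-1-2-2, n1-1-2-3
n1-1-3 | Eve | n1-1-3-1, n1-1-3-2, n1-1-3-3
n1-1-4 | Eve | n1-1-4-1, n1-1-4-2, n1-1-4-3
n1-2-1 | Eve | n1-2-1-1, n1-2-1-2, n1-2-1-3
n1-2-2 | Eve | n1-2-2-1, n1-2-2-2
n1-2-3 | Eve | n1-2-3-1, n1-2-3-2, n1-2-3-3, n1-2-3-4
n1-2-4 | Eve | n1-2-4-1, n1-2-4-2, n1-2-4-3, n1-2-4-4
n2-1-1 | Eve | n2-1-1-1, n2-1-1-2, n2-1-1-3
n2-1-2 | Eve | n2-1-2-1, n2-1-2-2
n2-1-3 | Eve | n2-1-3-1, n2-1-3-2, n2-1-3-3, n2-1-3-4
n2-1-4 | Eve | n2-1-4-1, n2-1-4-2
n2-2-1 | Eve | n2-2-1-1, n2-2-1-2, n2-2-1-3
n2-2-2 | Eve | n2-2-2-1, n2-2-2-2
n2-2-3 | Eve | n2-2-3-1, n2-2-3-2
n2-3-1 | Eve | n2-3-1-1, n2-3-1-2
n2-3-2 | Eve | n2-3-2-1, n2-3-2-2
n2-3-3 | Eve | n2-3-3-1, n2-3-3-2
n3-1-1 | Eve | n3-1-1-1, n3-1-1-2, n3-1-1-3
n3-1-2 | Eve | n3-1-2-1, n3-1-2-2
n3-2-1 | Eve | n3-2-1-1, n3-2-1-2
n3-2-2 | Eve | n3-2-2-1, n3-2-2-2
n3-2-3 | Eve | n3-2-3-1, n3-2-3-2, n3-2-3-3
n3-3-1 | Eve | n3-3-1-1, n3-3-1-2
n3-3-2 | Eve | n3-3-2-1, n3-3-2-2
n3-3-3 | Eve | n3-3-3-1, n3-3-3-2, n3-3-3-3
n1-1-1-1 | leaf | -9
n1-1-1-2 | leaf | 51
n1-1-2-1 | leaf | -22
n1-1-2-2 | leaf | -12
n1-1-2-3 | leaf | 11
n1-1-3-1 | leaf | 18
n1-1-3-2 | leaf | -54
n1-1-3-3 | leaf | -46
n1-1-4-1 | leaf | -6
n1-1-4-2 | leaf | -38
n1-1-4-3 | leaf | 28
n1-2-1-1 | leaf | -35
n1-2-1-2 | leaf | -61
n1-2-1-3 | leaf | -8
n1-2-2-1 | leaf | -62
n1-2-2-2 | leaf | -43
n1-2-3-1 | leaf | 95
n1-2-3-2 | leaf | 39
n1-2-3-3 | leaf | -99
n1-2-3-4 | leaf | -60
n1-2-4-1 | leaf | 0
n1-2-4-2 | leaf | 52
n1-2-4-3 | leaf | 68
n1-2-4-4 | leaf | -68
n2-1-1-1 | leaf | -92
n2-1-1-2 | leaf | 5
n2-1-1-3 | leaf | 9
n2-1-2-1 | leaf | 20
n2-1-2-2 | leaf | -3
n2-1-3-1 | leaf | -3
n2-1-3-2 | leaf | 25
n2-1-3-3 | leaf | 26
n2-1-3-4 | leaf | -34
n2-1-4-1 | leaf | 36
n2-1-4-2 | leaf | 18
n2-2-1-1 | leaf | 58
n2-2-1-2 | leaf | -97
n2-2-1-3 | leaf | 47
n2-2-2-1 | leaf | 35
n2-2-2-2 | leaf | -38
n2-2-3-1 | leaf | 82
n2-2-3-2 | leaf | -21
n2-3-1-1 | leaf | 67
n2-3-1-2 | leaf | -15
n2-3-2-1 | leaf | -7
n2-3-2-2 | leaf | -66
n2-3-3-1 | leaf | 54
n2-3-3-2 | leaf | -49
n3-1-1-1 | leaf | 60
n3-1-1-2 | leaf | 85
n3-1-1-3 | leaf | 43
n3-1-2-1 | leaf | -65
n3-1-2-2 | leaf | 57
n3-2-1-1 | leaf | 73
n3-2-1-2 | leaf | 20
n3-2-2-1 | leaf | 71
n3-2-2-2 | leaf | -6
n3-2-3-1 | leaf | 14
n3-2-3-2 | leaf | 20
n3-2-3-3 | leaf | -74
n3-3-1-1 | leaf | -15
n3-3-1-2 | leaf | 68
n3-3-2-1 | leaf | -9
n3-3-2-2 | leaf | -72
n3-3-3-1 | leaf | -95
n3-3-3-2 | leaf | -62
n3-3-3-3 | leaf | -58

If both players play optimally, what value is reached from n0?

11

n1-1-1 (Eve): max(-9, 51) = 51
n1-1-2 (Eve): max(-22, -12, 11) = 11
n1-1-3 (Eve): max(18, -54, -46) = 18
n1-1-4 (Eve): max(-6, -38, 28) = 28
n1-1 (Wren): min(51, 11, 18, 28) = 11
n1-2-1 (Eve): max(-35, -61, -8) = -8
n1-2-2 (Eve): max(-62, -43) = -43
n1-2-3 (Eve): max(95, 39, -99, -60) = 95
n1-2-4 (Eve): max(0, 52, 68, -68) = 68
n1-2 (Wren): min(-8, -43, 95, 68) = -43
n1 (Eve): max(11, -43) = 11
n2-1-1 (Eve): max(-92, 5, 9) = 9
n2-1-2 (Eve): max(20, -3) = 20
n2-1-3 (Eve): max(-3, 25, 26, -34) = 26
n2-1-4 (Eve): max(36, 18) = 36
n2-1 (Wren): min(9, 20, 26, 36) = 9
n2-2-1 (Eve): max(58, -97, 47) = 58
n2-2-2 (Eve): max(35, -38) = 35
n2-2-3 (Eve): max(82, -21) = 82
n2-2 (Wren): min(58, 35, 82) = 35
n2-3-1 (Eve): max(67, -15) = 67
n2-3-2 (Eve): max(-7, -66) = -7
n2-3-3 (Eve): max(54, -49) = 54
n2-3 (Wren): min(67, -7, 54) = -7
n2 (Eve): max(9, 35, -7) = 35
n3-1-1 (Eve): max(60, 85, 43) = 85
n3-1-2 (Eve): max(-65, 57) = 57
n3-1 (Wren): min(85, 57) = 57
n3-2-1 (Eve): max(73, 20) = 73
n3-2-2 (Eve): max(71, -6) = 71
n3-2-3 (Eve): max(14, 20, -74) = 20
n3-2 (Wren): min(73, 71, 20) = 20
n3-3-1 (Eve): max(-15, 68) = 68
n3-3-2 (Eve): max(-9, -72) = -9
n3-3-3 (Eve): max(-95, -62, -58) = -58
n3-3 (Wren): min(68, -9, -58) = -58
n3 (Eve): max(57, 20, -58) = 57
n0 (Wren): min(11, 35, 57) = 11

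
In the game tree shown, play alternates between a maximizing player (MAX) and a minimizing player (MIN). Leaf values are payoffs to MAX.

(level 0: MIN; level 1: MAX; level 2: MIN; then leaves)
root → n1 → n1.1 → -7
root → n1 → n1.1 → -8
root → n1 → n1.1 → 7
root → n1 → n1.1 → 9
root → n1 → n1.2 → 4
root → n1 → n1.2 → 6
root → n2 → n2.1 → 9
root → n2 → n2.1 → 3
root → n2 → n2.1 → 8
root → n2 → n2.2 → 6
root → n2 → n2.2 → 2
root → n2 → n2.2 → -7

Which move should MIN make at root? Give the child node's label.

n2

n1.1 (MIN): min(-7, -8, 7, 9) = -8
n1.2 (MIN): min(4, 6) = 4
n1 (MAX): max(-8, 4) = 4
n2.1 (MIN): min(9, 3, 8) = 3
n2.2 (MIN): min(6, 2, -7) = -7
n2 (MAX): max(3, -7) = 3
root (MIN): min(4, 3) = 3
MIN at root wants the lowest of {n1=4, n2=3}, so chooses n2.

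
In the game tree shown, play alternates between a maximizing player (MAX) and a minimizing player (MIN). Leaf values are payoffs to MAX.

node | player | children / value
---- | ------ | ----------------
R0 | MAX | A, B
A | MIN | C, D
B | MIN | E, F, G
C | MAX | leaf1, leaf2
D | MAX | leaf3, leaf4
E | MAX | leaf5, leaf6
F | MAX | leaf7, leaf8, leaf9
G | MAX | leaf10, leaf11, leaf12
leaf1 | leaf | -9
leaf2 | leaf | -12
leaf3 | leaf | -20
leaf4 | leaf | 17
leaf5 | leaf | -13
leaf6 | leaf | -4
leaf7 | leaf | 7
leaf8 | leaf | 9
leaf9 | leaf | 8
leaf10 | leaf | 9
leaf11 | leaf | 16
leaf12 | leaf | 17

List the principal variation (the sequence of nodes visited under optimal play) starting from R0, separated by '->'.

R0 -> B -> E -> leaf6

C (MAX): max(-9, -12) = -9
D (MAX): max(-20, 17) = 17
A (MIN): min(-9, 17) = -9
E (MAX): max(-13, -4) = -4
F (MAX): max(7, 9, 8) = 9
G (MAX): max(9, 16, 17) = 17
B (MIN): min(-4, 9, 17) = -4
R0 (MAX): max(-9, -4) = -4
At R0, MAX picks B (highest: -4).
At B, MIN picks E (lowest: -4).
At E, MAX picks leaf6 (highest: -4).
Terminal value -4.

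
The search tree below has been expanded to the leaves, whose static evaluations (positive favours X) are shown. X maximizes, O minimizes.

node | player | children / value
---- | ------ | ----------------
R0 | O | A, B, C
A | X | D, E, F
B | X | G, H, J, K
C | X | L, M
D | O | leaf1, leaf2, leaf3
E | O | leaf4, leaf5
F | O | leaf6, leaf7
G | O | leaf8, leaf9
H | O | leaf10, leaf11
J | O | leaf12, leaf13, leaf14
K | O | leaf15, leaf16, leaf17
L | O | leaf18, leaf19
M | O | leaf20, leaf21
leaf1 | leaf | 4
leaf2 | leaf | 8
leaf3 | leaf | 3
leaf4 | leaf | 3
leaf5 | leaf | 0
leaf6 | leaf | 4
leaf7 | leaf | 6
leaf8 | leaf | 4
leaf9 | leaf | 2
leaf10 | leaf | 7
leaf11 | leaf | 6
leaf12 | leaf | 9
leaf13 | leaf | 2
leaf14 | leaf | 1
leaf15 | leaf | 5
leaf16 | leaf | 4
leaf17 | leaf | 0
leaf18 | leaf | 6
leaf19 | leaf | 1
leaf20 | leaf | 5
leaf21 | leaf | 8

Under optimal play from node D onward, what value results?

3

D (O): min(4, 8, 3) = 3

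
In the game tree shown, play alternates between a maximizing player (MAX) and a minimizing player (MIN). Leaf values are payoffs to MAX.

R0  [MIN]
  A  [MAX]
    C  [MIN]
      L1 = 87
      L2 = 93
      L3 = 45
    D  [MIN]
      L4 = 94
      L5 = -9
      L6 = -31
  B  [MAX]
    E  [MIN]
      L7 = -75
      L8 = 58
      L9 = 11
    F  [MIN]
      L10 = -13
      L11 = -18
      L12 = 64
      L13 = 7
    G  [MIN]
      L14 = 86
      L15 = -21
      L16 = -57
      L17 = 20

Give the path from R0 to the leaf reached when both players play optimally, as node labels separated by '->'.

C (MIN): min(87, 93, 45) = 45
D (MIN): min(94, -9, -31) = -31
A (MAX): max(45, -31) = 45
E (MIN): min(-75, 58, 11) = -75
F (MIN): min(-13, -18, 64, 7) = -18
G (MIN): min(86, -21, -57, 20) = -57
B (MAX): max(-75, -18, -57) = -18
R0 (MIN): min(45, -18) = -18
At R0, MIN picks B (lowest: -18).
At B, MAX picks F (highest: -18).
At F, MIN picks L11 (lowest: -18).
Terminal value -18.

R0 -> B -> F -> L11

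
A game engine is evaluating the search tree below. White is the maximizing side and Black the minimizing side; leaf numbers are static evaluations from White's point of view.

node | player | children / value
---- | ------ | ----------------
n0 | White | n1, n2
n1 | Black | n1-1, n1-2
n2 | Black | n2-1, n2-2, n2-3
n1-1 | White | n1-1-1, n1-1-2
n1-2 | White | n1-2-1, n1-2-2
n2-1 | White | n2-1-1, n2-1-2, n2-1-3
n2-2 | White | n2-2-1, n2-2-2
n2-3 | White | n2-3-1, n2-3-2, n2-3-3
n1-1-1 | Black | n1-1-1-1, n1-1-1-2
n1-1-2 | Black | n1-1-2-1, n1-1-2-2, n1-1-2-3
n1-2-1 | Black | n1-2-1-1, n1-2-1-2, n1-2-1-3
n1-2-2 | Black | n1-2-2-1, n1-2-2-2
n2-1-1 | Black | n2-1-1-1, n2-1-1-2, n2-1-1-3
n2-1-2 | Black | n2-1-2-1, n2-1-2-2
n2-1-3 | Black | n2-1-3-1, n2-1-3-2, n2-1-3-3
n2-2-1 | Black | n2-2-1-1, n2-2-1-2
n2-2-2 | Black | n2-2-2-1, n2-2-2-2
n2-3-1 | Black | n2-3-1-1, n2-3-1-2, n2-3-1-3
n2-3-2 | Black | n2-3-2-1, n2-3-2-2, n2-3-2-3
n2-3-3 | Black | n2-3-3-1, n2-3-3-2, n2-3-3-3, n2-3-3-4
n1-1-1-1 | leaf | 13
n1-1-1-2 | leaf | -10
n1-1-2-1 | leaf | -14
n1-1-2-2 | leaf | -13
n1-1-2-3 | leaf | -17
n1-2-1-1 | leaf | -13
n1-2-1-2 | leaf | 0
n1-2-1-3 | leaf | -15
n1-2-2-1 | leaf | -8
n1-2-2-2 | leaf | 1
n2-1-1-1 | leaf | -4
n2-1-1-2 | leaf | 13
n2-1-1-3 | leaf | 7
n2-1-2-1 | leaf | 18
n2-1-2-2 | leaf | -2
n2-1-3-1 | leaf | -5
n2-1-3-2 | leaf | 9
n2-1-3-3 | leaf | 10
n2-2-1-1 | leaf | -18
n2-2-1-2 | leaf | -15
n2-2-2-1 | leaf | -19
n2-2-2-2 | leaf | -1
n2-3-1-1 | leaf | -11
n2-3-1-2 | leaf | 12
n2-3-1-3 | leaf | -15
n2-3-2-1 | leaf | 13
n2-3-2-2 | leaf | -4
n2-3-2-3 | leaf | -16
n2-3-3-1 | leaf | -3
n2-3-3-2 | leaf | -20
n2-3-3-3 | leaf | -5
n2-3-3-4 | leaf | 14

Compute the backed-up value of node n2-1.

n2-1-1 (Black): min(-4, 13, 7) = -4
n2-1-2 (Black): min(18, -2) = -2
n2-1-3 (Black): min(-5, 9, 10) = -5
n2-1 (White): max(-4, -2, -5) = -2

-2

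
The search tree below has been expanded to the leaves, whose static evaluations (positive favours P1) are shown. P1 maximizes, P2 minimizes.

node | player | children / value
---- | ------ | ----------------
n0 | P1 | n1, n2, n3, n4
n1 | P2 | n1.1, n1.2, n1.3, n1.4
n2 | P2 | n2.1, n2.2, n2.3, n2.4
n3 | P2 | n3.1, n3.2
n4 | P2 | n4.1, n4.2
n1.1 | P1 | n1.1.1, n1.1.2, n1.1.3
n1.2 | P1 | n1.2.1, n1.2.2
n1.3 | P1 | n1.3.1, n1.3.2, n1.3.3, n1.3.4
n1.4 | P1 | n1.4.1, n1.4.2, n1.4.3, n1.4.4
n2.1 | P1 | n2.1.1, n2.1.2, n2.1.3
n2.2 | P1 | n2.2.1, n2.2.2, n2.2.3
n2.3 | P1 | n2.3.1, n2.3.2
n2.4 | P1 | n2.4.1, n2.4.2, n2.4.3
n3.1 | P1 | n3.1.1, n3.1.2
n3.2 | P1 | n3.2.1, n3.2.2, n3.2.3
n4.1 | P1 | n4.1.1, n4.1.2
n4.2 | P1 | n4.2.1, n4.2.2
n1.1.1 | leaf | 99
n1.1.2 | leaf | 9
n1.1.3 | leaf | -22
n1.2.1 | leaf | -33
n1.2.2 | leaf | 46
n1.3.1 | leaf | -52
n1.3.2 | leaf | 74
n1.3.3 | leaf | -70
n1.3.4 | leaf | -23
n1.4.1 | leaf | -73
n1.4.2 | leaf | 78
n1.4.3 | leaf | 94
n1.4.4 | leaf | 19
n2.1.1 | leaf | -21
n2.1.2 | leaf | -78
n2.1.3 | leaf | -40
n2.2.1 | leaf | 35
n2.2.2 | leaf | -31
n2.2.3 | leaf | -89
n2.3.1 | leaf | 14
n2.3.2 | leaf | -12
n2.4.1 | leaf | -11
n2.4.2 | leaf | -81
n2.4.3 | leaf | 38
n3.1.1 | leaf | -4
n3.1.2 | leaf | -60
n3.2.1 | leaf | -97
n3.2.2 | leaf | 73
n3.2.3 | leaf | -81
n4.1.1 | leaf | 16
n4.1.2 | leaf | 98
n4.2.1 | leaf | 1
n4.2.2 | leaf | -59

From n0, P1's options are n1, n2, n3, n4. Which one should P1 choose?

n1

n1.1 (P1): max(99, 9, -22) = 99
n1.2 (P1): max(-33, 46) = 46
n1.3 (P1): max(-52, 74, -70, -23) = 74
n1.4 (P1): max(-73, 78, 94, 19) = 94
n1 (P2): min(99, 46, 74, 94) = 46
n2.1 (P1): max(-21, -78, -40) = -21
n2.2 (P1): max(35, -31, -89) = 35
n2.3 (P1): max(14, -12) = 14
n2.4 (P1): max(-11, -81, 38) = 38
n2 (P2): min(-21, 35, 14, 38) = -21
n3.1 (P1): max(-4, -60) = -4
n3.2 (P1): max(-97, 73, -81) = 73
n3 (P2): min(-4, 73) = -4
n4.1 (P1): max(16, 98) = 98
n4.2 (P1): max(1, -59) = 1
n4 (P2): min(98, 1) = 1
n0 (P1): max(46, -21, -4, 1) = 46
P1 at n0 wants the highest of {n1=46, n2=-21, n3=-4, n4=1}, so chooses n1.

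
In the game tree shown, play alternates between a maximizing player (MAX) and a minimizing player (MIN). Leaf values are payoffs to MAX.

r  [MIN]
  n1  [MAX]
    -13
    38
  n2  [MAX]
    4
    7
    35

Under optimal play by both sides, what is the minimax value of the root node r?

n1 (MAX): max(-13, 38) = 38
n2 (MAX): max(4, 7, 35) = 35
r (MIN): min(38, 35) = 35

35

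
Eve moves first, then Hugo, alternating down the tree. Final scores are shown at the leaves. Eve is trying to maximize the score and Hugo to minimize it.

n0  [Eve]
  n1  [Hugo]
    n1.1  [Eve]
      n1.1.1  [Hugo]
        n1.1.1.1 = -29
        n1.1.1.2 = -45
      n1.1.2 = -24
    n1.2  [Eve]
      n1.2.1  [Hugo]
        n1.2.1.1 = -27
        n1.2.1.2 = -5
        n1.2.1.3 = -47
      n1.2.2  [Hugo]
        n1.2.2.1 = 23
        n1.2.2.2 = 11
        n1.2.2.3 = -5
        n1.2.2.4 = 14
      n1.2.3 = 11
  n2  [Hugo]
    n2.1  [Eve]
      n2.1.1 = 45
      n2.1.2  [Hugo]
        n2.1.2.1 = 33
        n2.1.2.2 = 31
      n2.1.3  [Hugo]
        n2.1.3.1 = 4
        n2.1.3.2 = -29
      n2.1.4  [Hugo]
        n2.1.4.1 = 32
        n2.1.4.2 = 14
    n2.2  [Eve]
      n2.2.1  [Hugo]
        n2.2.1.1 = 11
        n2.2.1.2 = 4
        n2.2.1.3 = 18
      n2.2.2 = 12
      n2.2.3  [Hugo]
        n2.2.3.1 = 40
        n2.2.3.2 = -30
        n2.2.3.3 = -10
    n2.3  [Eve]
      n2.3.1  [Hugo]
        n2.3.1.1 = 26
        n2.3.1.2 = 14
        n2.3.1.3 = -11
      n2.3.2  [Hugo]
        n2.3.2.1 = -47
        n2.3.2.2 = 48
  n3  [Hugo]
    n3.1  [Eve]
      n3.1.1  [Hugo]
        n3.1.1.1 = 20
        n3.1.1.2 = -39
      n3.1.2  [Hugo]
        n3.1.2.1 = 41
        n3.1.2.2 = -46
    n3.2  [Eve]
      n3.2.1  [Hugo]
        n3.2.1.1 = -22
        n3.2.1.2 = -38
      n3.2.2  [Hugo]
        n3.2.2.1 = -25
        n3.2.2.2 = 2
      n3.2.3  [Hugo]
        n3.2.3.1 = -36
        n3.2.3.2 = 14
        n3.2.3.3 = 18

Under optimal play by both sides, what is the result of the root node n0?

n1.1.1 (Hugo): min(-29, -45) = -45
n1.1 (Eve): max(-45, -24) = -24
n1.2.1 (Hugo): min(-27, -5, -47) = -47
n1.2.2 (Hugo): min(23, 11, -5, 14) = -5
n1.2 (Eve): max(-47, -5, 11) = 11
n1 (Hugo): min(-24, 11) = -24
n2.1.2 (Hugo): min(33, 31) = 31
n2.1.3 (Hugo): min(4, -29) = -29
n2.1.4 (Hugo): min(32, 14) = 14
n2.1 (Eve): max(45, 31, -29, 14) = 45
n2.2.1 (Hugo): min(11, 4, 18) = 4
n2.2.3 (Hugo): min(40, -30, -10) = -30
n2.2 (Eve): max(4, 12, -30) = 12
n2.3.1 (Hugo): min(26, 14, -11) = -11
n2.3.2 (Hugo): min(-47, 48) = -47
n2.3 (Eve): max(-11, -47) = -11
n2 (Hugo): min(45, 12, -11) = -11
n3.1.1 (Hugo): min(20, -39) = -39
n3.1.2 (Hugo): min(41, -46) = -46
n3.1 (Eve): max(-39, -46) = -39
n3.2.1 (Hugo): min(-22, -38) = -38
n3.2.2 (Hugo): min(-25, 2) = -25
n3.2.3 (Hugo): min(-36, 14, 18) = -36
n3.2 (Eve): max(-38, -25, -36) = -25
n3 (Hugo): min(-39, -25) = -39
n0 (Eve): max(-24, -11, -39) = -11

-11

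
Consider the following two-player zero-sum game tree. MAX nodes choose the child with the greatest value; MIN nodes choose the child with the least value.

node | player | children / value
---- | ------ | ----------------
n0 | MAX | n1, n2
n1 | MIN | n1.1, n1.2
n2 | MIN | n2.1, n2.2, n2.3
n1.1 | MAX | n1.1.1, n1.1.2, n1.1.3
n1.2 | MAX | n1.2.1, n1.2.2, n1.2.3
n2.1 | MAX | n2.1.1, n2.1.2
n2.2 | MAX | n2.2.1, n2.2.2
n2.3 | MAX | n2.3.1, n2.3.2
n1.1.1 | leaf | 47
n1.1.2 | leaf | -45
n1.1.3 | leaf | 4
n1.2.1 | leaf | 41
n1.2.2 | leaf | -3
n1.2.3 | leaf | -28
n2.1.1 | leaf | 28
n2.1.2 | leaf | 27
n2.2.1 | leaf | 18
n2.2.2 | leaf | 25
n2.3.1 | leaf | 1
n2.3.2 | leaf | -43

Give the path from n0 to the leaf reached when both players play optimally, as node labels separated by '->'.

n0 -> n1 -> n1.2 -> n1.2.1

n1.1 (MAX): max(47, -45, 4) = 47
n1.2 (MAX): max(41, -3, -28) = 41
n1 (MIN): min(47, 41) = 41
n2.1 (MAX): max(28, 27) = 28
n2.2 (MAX): max(18, 25) = 25
n2.3 (MAX): max(1, -43) = 1
n2 (MIN): min(28, 25, 1) = 1
n0 (MAX): max(41, 1) = 41
At n0, MAX picks n1 (highest: 41).
At n1, MIN picks n1.2 (lowest: 41).
At n1.2, MAX picks n1.2.1 (highest: 41).
Terminal value 41.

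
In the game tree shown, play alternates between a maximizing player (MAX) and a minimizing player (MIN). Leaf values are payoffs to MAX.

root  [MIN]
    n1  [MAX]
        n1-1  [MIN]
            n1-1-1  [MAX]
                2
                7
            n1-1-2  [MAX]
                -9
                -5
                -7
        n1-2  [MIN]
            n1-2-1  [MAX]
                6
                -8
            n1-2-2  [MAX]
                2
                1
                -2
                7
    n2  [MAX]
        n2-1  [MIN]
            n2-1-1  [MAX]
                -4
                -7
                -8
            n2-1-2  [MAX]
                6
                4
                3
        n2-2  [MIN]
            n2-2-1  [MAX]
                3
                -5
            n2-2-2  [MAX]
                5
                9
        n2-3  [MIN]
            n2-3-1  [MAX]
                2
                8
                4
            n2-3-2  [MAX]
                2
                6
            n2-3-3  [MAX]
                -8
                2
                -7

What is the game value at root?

3

n1-1-1 (MAX): max(2, 7) = 7
n1-1-2 (MAX): max(-9, -5, -7) = -5
n1-1 (MIN): min(7, -5) = -5
n1-2-1 (MAX): max(6, -8) = 6
n1-2-2 (MAX): max(2, 1, -2, 7) = 7
n1-2 (MIN): min(6, 7) = 6
n1 (MAX): max(-5, 6) = 6
n2-1-1 (MAX): max(-4, -7, -8) = -4
n2-1-2 (MAX): max(6, 4, 3) = 6
n2-1 (MIN): min(-4, 6) = -4
n2-2-1 (MAX): max(3, -5) = 3
n2-2-2 (MAX): max(5, 9) = 9
n2-2 (MIN): min(3, 9) = 3
n2-3-1 (MAX): max(2, 8, 4) = 8
n2-3-2 (MAX): max(2, 6) = 6
n2-3-3 (MAX): max(-8, 2, -7) = 2
n2-3 (MIN): min(8, 6, 2) = 2
n2 (MAX): max(-4, 3, 2) = 3
root (MIN): min(6, 3) = 3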